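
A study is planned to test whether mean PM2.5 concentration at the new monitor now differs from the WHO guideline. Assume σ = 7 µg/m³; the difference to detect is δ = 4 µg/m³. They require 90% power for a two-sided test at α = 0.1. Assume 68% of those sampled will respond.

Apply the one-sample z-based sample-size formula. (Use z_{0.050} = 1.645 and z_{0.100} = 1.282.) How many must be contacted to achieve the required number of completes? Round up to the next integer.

n = 39

n = (z_{α/2} + z_β)² · σ² / δ²
  = (1.645 + 1.282)² · 7² / 4²
  = 8.5673 · 49 / 16
  = 26.24
Adjust for 68% response: 26.24 / 0.68 = 38.58.
Round up → n = 39.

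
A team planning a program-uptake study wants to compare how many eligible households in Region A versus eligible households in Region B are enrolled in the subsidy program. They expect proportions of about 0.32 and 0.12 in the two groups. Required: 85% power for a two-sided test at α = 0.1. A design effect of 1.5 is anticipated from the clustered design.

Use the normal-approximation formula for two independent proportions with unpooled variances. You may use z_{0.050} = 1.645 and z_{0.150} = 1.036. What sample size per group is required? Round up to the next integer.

n = (z_{α/2} + z_β)² · [p₁(1−p₁) + p₂(1−p₂)] / (p₁ − p₂)²
  = (1.645 + 1.036)² · (0.32·0.68 + 0.12·0.88) / (0.20)²
  = (2.681)² · (0.2176 + 0.1056) / 0.0400
  = 7.1878 · 0.3232 / 0.0400
  = 58.08
Design effect: 1.5 × 58.08 = 87.12.
Round up → n = 88 per group.

n = 88 per group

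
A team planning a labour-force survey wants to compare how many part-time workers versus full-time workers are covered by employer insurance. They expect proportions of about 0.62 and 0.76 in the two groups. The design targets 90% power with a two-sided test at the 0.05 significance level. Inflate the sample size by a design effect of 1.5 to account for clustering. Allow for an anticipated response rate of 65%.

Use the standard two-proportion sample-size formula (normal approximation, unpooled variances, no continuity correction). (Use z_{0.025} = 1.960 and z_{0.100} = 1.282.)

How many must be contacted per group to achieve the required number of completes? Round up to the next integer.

n = (z_{α/2} + z_β)² · [p₁(1−p₁) + p₂(1−p₂)] / (p₁ − p₂)²
  = (1.960 + 1.282)² · (0.62·0.38 + 0.76·0.24) / (-0.14)²
  = (3.242)² · (0.2356 + 0.1824) / 0.0196
  = 10.5106 · 0.4180 / 0.0196
  = 224.15
Design effect: 1.5 × 224.15 = 336.23.
Adjust for 65% response: 336.23 / 0.65 = 517.28.
Round up → n = 518 per group.

n = 518 per group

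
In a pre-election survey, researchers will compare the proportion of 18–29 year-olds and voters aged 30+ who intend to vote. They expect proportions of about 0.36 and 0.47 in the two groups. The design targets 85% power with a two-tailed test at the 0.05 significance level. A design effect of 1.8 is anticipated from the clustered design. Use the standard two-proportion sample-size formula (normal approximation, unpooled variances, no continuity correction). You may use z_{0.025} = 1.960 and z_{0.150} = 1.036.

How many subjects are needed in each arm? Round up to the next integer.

n = (z_{α/2} + z_β)² · [p₁(1−p₁) + p₂(1−p₂)] / (p₁ − p₂)²
  = (1.960 + 1.036)² · (0.36·0.64 + 0.47·0.53) / (-0.11)²
  = (2.996)² · (0.2304 + 0.2491) / 0.0121
  = 8.9760 · 0.4795 / 0.0121
  = 355.70
Design effect: 1.8 × 355.70 = 640.26.
Round up → n = 641 per group.

n = 641 per group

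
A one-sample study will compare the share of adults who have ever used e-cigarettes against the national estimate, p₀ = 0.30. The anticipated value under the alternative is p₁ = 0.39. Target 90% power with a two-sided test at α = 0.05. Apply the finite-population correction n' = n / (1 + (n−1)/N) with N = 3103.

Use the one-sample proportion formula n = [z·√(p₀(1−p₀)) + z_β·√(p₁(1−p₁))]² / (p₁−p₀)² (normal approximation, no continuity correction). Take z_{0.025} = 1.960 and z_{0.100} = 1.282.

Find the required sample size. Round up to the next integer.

n = 263

n = [z_{α/2}·√(p₀q₀) + z_β·√(p₁q₁)]² / (p₁ − p₀)²
  = [1.960·√(0.30·0.70) + 1.282·√(0.39·0.61)]² / (0.09)²
  = [1.960·0.4583 + 1.282·0.4877]² / 0.0081
  = [1.5235]² / 0.0081
  = 286.54
Finite-population correction (N = 3103): 286.54 / (1 + (286.54 − 1)/3103) = 262.40.
Round up → n = 263.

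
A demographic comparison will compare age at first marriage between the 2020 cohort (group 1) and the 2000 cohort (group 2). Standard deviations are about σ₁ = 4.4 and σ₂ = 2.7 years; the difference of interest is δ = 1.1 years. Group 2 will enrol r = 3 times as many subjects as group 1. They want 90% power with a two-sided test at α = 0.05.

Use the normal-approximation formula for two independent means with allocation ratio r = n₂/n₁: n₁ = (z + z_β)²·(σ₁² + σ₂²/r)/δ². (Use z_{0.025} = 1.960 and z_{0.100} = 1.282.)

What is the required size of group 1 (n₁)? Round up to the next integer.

n₁ = (z_{α/2} + z_β)² · (σ₁² + σ₂²/r) / δ²
   = (1.960 + 1.282)² · (4.4² + 2.7²/3) / 1.1²
   = 10.5106 · (19.36 + 2.43) / 1.21
   = 10.5106 · 21.79 / 1.21
   = 189.28
Round up → n₁ = 190; n₂ = r·n₁ = 3 × 190 = 570.

n₁ = 190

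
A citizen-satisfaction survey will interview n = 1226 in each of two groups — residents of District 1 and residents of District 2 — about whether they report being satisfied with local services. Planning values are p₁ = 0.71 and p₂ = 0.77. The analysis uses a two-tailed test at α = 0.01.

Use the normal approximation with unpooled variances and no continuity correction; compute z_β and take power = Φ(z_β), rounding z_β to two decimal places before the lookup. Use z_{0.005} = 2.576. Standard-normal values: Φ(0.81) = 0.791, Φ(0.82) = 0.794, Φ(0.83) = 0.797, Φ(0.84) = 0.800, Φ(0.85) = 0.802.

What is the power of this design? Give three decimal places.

Power ≈ 0.794

z_β = |p₁−p₂|·√(n/[p₁q₁+p₂q₂]) − z_{α/2}
    = 0.06 · √(1226/0.3830) − 2.576
    = 0.06 · 56.5778 − 2.576
    = 3.3947 − 2.576 = 0.8187 → 0.82
Power = Φ(0.82) = 0.794.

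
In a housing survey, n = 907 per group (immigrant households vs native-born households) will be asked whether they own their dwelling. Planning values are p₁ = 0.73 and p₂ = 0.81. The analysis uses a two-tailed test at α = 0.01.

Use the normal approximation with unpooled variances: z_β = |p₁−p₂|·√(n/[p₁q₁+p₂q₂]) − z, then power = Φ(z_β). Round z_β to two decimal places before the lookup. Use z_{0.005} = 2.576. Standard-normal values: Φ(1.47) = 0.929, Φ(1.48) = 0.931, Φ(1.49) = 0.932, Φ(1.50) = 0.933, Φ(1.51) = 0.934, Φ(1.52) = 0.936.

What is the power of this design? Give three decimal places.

z_β = |p₁−p₂|·√(n/[p₁q₁+p₂q₂]) − z_{α/2}
    = 0.08 · √(907/0.3510) − 2.576
    = 0.08 · 50.8335 − 2.576
    = 4.0667 − 2.576 = 1.4907 → 1.49
Power = Φ(1.49) = 0.932.

Power ≈ 0.932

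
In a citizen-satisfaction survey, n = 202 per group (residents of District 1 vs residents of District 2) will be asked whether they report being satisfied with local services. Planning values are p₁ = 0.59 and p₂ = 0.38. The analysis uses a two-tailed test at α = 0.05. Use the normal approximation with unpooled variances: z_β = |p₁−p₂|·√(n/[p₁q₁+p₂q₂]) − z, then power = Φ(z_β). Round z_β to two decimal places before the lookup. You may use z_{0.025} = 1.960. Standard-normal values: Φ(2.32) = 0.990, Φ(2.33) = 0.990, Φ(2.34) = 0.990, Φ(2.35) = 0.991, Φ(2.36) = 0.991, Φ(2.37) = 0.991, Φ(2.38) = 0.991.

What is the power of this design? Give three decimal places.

z_β = |p₁−p₂|·√(n/[p₁q₁+p₂q₂]) − z_{α/2}
    = 0.21 · √(202/0.4775) − 1.960
    = 0.21 · 20.5679 − 1.960
    = 4.3192 − 1.960 = 2.3592 → 2.36
Power = Φ(2.36) = 0.991.

Power ≈ 0.991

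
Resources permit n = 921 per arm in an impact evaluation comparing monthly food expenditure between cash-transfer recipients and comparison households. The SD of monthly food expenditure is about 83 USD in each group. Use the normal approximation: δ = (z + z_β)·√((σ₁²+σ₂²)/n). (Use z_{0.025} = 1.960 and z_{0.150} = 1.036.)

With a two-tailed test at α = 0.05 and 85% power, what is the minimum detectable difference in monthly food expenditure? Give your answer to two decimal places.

Minimum detectable difference ≈ 11.59 USD

δ = (z_{α/2} + z_β) · √((σ₁²+σ₂²)/n)
  = (1.960 + 1.036) · √(13778/921)
  = 2.996 · √14.9598
  = 2.996 · 3.8678
  = 11.5879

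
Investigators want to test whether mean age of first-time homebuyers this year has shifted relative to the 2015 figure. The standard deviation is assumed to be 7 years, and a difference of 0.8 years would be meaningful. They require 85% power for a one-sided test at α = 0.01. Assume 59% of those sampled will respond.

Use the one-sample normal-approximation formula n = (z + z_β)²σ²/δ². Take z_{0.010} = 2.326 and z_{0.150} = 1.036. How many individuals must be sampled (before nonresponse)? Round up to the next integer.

n = 1467

n = (z_α + z_β)² · σ² / δ²
  = (2.326 + 1.036)² · 7² / 0.8²
  = 11.3030 · 49 / 0.64
  = 865.39
Adjust for 59% response: 865.39 / 0.59 = 1466.76.
Round up → n = 1467.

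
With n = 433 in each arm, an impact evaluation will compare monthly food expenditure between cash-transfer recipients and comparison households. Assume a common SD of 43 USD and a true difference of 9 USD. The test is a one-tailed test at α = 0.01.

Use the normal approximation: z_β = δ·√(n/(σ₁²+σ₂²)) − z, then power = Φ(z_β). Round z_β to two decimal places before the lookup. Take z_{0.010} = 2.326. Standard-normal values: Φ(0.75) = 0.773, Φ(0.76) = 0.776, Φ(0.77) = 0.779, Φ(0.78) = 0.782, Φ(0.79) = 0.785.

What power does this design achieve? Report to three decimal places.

Power ≈ 0.773

z_β = δ·√(n/(σ₁²+σ₂²)) − z_α
    = 9 · √(433/3698) − 2.326
    = 9 · 0.34218 − 2.326
    = 3.0797 − 2.326 = 0.7537 → 0.75
Power = Φ(0.75) = 0.773.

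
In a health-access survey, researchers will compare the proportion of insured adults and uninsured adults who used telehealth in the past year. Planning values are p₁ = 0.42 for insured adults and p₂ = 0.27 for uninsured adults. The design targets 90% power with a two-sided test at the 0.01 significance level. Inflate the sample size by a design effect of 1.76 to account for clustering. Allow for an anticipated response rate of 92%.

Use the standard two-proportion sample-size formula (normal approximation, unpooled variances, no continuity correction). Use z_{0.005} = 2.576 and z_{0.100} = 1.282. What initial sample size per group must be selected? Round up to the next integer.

n = 558 per group

n = (z_{α/2} + z_β)² · [p₁(1−p₁) + p₂(1−p₂)] / (p₁ − p₂)²
  = (2.576 + 1.282)² · (0.42·0.58 + 0.27·0.73) / (0.15)²
  = (3.858)² · (0.2436 + 0.1971) / 0.0225
  = 14.8842 · 0.4407 / 0.0225
  = 291.53
Design effect: 1.76 × 291.53 = 513.09.
Adjust for 92% response: 513.09 / 0.92 = 557.71.
Round up → n = 558 per group.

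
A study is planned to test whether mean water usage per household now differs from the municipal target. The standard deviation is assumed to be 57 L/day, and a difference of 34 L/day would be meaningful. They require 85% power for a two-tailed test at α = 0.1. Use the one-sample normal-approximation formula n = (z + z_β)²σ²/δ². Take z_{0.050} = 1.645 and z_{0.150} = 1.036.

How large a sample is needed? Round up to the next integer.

n = (z_{α/2} + z_β)² · σ² / δ²
  = (1.645 + 1.036)² · 57² / 34²
  = 7.1878 · 3249 / 1156
  = 20.20
Round up → n = 21.

n = 21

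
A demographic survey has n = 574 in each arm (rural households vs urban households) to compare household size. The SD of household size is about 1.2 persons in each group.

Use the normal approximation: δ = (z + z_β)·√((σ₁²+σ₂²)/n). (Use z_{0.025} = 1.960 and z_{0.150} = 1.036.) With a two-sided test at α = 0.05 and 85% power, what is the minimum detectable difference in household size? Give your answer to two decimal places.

δ = (z_{α/2} + z_β) · √((σ₁²+σ₂²)/n)
  = (1.960 + 1.036) · √(2.88/574)
  = 2.996 · √0.00502
  = 2.996 · 0.0708
  = 0.2122

Minimum detectable difference ≈ 0.21 persons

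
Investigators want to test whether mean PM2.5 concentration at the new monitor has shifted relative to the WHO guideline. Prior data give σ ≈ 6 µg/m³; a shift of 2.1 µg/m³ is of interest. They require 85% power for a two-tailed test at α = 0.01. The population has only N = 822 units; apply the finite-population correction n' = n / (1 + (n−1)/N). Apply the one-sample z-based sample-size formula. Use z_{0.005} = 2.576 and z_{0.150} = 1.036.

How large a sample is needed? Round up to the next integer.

n = (z_{α/2} + z_β)² · σ² / δ²
  = (2.576 + 1.036)² · 6² / 2.1²
  = 13.0465 · 36 / 4.41
  = 106.50
Finite-population correction (N = 822): 106.50 / (1 + (106.50 − 1)/822) = 94.39.
Round up → n = 95.

n = 95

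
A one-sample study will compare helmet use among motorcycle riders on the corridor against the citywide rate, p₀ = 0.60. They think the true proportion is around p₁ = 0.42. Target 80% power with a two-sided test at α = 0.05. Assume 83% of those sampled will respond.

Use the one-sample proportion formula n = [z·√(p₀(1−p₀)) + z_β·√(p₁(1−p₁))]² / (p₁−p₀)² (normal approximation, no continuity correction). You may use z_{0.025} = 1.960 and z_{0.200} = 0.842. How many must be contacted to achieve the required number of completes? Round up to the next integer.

n = 71

n = [z_{α/2}·√(p₀q₀) + z_β·√(p₁q₁)]² / (p₁ − p₀)²
  = [1.960·√(0.60·0.40) + 0.842·√(0.42·0.58)]² / (-0.18)²
  = [1.960·0.4899 + 0.842·0.4936]² / 0.0324
  = [1.3758]² / 0.0324
  = 58.42
Adjust for 83% response: 58.42 / 0.83 = 70.38.
Round up → n = 71.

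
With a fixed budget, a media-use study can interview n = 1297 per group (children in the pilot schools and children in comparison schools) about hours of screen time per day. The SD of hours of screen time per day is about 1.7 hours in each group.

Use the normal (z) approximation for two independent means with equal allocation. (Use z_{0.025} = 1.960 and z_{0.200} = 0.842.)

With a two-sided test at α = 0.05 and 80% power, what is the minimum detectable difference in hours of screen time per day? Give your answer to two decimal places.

δ = (z_{α/2} + z_β) · √((σ₁²+σ₂²)/n)
  = (1.960 + 0.842) · √(5.78/1297)
  = 2.802 · √0.00446
  = 2.802 · 0.0668
  = 0.1871

Minimum detectable difference ≈ 0.19 hours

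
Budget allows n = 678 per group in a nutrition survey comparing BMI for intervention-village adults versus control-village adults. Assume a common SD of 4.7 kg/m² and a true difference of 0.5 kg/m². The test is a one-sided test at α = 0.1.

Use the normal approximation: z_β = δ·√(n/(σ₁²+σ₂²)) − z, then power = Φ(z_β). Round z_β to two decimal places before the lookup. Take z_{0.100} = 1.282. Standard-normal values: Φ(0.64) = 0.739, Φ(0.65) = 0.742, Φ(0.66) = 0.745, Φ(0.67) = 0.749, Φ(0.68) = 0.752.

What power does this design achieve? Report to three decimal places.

Power ≈ 0.752

z_β = δ·√(n/(σ₁²+σ₂²)) − z_α
    = 0.5 · √(678/44.18) − 1.282
    = 0.5 · 3.91744 − 1.282
    = 1.9587 − 1.282 = 0.6767 → 0.68
Power = Φ(0.68) = 0.752.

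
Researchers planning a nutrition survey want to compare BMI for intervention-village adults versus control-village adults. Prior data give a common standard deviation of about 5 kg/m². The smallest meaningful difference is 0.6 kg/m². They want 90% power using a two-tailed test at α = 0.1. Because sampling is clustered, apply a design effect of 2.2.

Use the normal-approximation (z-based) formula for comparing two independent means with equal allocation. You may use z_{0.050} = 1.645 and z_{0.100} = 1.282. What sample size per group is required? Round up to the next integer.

n = (z_{α/2} + z_β)² · (σ₁² + σ₂²) / δ²
  = (1.645 + 1.282)² · (2·5² = 50) / 0.6²
  = 8.5673 · 50 / 0.36
  = 1189.91
Design effect: 2.2 × 1189.91 = 2617.79.
Round up → n = 2618 per group.

n = 2618 per group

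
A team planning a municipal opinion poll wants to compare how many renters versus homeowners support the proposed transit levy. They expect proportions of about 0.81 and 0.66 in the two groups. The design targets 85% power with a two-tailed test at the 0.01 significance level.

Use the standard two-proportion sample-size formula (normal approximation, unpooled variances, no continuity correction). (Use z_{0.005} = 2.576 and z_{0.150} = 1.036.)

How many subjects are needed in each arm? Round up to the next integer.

n = (z_{α/2} + z_β)² · [p₁(1−p₁) + p₂(1−p₂)] / (p₁ − p₂)²
  = (2.576 + 1.036)² · (0.81·0.19 + 0.66·0.34) / (0.15)²
  = (3.612)² · (0.1539 + 0.2244) / 0.0225
  = 13.0465 · 0.3783 / 0.0225
  = 219.36
Round up → n = 220 per group.

n = 220 per group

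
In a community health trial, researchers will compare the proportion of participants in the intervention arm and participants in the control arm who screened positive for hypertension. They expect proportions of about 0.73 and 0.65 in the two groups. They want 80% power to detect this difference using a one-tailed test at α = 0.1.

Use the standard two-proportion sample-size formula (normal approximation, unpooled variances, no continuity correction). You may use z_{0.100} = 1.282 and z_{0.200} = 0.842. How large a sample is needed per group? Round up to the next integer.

n = (z_α + z_β)² · [p₁(1−p₁) + p₂(1−p₂)] / (p₁ − p₂)²
  = (1.282 + 0.842)² · (0.73·0.27 + 0.65·0.35) / (0.08)²
  = (2.124)² · (0.1971 + 0.2275) / 0.0064
  = 4.5114 · 0.4246 / 0.0064
  = 299.30
Round up → n = 300 per group.

n = 300 per group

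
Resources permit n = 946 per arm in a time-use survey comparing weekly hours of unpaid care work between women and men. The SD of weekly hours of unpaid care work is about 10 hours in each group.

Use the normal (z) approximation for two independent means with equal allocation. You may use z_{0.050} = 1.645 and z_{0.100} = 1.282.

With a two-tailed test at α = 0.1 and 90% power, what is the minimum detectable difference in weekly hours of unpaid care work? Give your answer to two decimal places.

δ = (z_{α/2} + z_β) · √((σ₁²+σ₂²)/n)
  = (1.645 + 1.282) · √(200/946)
  = 2.927 · √0.21142
  = 2.927 · 0.4598
  = 1.3458

Minimum detectable difference ≈ 1.35 hours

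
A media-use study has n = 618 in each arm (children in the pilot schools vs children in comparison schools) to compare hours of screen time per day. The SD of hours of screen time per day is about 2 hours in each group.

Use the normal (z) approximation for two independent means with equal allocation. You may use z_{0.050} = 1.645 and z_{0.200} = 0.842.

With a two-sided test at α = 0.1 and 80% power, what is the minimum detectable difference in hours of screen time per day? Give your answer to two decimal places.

Minimum detectable difference ≈ 0.28 hours

δ = (z_{α/2} + z_β) · √((σ₁²+σ₂²)/n)
  = (1.645 + 0.842) · √(8/618)
  = 2.487 · √0.01294
  = 2.487 · 0.1138
  = 0.2830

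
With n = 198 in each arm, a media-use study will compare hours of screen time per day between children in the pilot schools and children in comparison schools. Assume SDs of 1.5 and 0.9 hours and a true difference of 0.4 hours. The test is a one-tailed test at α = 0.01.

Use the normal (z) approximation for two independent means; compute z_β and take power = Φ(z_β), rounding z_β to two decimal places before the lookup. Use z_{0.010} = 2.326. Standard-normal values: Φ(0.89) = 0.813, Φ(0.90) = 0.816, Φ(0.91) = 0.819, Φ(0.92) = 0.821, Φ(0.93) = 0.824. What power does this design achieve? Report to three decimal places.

Power ≈ 0.813

z_β = δ·√(n/(σ₁²+σ₂²)) − z_α
    = 0.4 · √(198/3.06) − 2.326
    = 0.4 · 8.04400 − 2.326
    = 3.2176 − 2.326 = 0.8916 → 0.89
Power = Φ(0.89) = 0.813.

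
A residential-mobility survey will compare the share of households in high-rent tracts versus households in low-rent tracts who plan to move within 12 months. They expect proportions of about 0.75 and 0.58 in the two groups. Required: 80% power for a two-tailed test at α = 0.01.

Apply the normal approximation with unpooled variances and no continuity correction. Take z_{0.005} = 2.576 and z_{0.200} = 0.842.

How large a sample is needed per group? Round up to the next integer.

n = 175 per group

n = (z_{α/2} + z_β)² · [p₁(1−p₁) + p₂(1−p₂)] / (p₁ − p₂)²
  = (2.576 + 0.842)² · (0.75·0.25 + 0.58·0.42) / (0.17)²
  = (3.418)² · (0.1875 + 0.2436) / 0.0289
  = 11.6827 · 0.4311 / 0.0289
  = 174.27
Round up → n = 175 per group.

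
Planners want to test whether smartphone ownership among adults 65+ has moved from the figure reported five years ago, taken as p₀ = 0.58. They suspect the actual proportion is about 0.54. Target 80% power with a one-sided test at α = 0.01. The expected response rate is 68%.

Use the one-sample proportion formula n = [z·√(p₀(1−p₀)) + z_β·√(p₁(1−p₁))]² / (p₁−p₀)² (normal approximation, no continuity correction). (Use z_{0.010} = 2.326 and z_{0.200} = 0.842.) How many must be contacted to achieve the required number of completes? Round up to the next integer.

n = 2259

n = [z_α·√(p₀q₀) + z_β·√(p₁q₁)]² / (p₁ − p₀)²
  = [2.326·√(0.58·0.42) + 0.842·√(0.54·0.46)]² / (-0.04)²
  = [2.326·0.4936 + 0.842·0.4984]² / 0.0016
  = [1.5677]² / 0.0016
  = 1535.99
Adjust for 68% response: 1535.99 / 0.68 = 2258.81.
Round up → n = 2259.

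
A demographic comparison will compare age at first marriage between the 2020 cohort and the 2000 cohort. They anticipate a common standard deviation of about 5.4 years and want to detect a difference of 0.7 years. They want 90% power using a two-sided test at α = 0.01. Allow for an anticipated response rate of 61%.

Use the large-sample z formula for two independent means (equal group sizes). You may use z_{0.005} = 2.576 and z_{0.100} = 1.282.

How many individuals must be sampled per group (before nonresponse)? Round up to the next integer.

n = 2905 per group

n = (z_{α/2} + z_β)² · (σ₁² + σ₂²) / δ²
  = (2.576 + 1.282)² · (2·5.4² = 58.32) / 0.7²
  = 14.8842 · 58.32 / 0.49
  = 1771.52
Adjust for 61% response: 1771.52 / 0.61 = 2904.13.
Round up → n = 2905 per group.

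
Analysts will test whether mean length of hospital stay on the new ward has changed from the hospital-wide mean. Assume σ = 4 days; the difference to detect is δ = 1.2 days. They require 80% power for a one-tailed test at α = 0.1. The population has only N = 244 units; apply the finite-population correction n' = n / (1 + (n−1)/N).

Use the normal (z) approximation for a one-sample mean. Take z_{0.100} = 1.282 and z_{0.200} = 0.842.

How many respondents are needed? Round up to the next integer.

n = 42

n = (z_α + z_β)² · σ² / δ²
  = (1.282 + 0.842)² · 4² / 1.2²
  = 4.5114 · 16 / 1.44
  = 50.13
Finite-population correction (N = 244): 50.13 / (1 + (50.13 − 1)/244) = 41.73.
Round up → n = 42.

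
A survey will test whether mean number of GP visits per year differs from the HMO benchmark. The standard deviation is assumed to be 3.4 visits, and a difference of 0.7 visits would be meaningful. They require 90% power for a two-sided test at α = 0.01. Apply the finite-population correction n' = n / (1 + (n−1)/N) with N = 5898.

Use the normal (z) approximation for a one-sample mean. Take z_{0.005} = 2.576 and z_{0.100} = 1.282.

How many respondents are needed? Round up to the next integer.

n = (z_{α/2} + z_β)² · σ² / δ²
  = (2.576 + 1.282)² · 3.4² / 0.7²
  = 14.8842 · 11.56 / 0.49
  = 351.14
Finite-population correction (N = 5898): 351.14 / (1 + (351.14 − 1)/5898) = 331.47.
Round up → n = 332.

n = 332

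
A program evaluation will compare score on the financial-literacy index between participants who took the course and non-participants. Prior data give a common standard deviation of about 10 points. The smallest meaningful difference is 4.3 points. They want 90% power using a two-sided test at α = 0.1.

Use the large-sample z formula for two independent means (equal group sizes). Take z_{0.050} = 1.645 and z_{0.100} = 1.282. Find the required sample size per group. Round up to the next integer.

n = 93 per group

n = (z_{α/2} + z_β)² · (σ₁² + σ₂²) / δ²
  = (1.645 + 1.282)² · (2·10² = 200) / 4.3²
  = 8.5673 · 200 / 18.49
  = 92.67
Round up → n = 93 per group.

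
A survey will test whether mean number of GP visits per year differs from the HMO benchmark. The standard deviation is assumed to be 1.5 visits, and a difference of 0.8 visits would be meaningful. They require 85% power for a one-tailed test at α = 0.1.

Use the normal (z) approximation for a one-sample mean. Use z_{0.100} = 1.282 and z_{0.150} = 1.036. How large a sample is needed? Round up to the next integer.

n = 19

n = (z_α + z_β)² · σ² / δ²
  = (1.282 + 1.036)² · 1.5² / 0.8²
  = 5.3731 · 2.25 / 0.64
  = 18.89
Round up → n = 19.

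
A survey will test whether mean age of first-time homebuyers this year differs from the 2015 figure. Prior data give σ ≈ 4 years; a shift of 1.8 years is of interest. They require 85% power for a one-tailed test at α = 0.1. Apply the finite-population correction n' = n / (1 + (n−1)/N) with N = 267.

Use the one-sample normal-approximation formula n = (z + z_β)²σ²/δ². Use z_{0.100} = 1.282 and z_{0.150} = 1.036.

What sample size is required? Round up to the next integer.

n = 25

n = (z_α + z_β)² · σ² / δ²
  = (1.282 + 1.036)² · 4² / 1.8²
  = 5.3731 · 16 / 3.24
  = 26.53
Finite-population correction (N = 267): 26.53 / (1 + (26.53 − 1)/267) = 24.22.
Round up → n = 25.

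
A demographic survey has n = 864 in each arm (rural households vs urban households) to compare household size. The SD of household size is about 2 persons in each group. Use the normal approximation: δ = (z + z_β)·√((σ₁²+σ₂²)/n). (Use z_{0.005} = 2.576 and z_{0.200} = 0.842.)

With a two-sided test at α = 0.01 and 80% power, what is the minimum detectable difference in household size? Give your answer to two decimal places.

δ = (z_{α/2} + z_β) · √((σ₁²+σ₂²)/n)
  = (2.576 + 0.842) · √(8/864)
  = 3.418 · √0.00926
  = 3.418 · 0.0962
  = 0.3289

Minimum detectable difference ≈ 0.33 persons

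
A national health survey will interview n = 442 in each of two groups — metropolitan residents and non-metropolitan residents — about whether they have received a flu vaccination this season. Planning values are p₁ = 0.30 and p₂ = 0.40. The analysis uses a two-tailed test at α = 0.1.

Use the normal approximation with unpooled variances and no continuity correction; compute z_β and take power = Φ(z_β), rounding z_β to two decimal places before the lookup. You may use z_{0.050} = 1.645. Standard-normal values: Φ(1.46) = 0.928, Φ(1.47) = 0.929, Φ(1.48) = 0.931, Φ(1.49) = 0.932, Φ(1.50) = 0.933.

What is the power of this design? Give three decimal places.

z_β = |p₁−p₂|·√(n/[p₁q₁+p₂q₂]) − z_{α/2}
    = 0.10 · √(442/0.4500) − 1.645
    = 0.10 · 31.3404 − 1.645
    = 3.1340 − 1.645 = 1.4890 → 1.49
Power = Φ(1.49) = 0.932.

Power ≈ 0.932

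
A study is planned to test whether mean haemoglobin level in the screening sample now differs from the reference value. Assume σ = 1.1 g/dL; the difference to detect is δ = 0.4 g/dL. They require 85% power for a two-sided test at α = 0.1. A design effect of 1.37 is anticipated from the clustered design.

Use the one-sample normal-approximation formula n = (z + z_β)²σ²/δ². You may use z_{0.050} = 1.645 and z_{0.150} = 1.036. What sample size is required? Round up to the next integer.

n = (z_{α/2} + z_β)² · σ² / δ²
  = (1.645 + 1.036)² · 1.1² / 0.4²
  = 7.1878 · 1.21 / 0.16
  = 54.36
Design effect: 1.37 × 54.36 = 74.47.
Round up → n = 75.

n = 75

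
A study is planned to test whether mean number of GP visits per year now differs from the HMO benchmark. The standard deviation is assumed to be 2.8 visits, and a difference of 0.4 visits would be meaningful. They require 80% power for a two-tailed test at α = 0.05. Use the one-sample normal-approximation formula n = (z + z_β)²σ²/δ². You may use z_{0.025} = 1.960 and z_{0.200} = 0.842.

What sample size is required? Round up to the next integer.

n = (z_{α/2} + z_β)² · σ² / δ²
  = (1.960 + 0.842)² · 2.8² / 0.4²
  = 7.8512 · 7.84 / 0.16
  = 384.71
Round up → n = 385.

n = 385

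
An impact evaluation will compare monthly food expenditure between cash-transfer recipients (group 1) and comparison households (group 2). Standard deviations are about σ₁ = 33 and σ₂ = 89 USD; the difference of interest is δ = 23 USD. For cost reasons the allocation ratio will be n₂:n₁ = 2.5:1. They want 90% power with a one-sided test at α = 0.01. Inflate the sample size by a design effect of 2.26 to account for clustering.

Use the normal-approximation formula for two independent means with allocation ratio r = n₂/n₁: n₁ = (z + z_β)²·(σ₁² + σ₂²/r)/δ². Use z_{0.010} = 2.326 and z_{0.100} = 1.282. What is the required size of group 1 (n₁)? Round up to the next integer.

n₁ = (z_α + z_β)² · (σ₁² + σ₂²/r) / δ²
   = (2.326 + 1.282)² · (33² + 89²/2.5) / 23²
   = 13.0177 · (1089 + 3168.4) / 529
   = 13.0177 · 4257.4 / 529
   = 104.77
Design effect: 2.26 × 104.77 = 236.77.
Round up → n₁ = 237; n₂ = r·n₁ = 2.5 × 237 = 593.

n₁ = 237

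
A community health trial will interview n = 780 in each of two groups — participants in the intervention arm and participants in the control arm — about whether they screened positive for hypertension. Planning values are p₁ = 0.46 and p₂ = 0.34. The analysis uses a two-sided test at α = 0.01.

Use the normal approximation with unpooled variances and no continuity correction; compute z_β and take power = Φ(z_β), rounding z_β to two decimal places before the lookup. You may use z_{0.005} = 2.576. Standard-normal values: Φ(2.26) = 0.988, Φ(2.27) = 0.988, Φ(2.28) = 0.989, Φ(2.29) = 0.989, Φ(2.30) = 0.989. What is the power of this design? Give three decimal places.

z_β = |p₁−p₂|·√(n/[p₁q₁+p₂q₂]) − z_{α/2}
    = 0.12 · √(780/0.4728) − 2.576
    = 0.12 · 40.6171 − 2.576
    = 4.8740 − 2.576 = 2.2980 → 2.30
Power = Φ(2.30) = 0.989.

Power ≈ 0.989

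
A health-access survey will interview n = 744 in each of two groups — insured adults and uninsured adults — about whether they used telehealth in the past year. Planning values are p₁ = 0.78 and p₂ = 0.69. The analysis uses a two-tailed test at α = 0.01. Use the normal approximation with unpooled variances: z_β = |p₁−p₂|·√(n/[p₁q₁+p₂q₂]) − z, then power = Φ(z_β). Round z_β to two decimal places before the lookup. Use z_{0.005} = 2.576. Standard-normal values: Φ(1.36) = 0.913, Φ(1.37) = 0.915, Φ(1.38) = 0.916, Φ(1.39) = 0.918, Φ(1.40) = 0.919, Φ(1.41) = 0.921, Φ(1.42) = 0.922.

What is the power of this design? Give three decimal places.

Power ≈ 0.916

z_β = |p₁−p₂|·√(n/[p₁q₁+p₂q₂]) − z_{α/2}
    = 0.09 · √(744/0.3855) − 2.576
    = 0.09 · 43.9313 − 2.576
    = 3.9538 − 2.576 = 1.3778 → 1.38
Power = Φ(1.38) = 0.916.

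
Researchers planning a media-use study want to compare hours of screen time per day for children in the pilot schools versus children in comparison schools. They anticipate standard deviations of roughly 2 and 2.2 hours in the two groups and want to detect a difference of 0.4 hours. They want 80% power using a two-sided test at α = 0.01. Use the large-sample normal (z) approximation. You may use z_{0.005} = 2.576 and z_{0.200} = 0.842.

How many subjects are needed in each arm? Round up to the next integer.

n = 646 per group

n = (z_{α/2} + z_β)² · (σ₁² + σ₂²) / δ²
  = (2.576 + 0.842)² · (2² + 2.2² = 8.84) / 0.4²
  = 11.6827 · 8.84 / 0.16
  = 645.47
Round up → n = 646 per group.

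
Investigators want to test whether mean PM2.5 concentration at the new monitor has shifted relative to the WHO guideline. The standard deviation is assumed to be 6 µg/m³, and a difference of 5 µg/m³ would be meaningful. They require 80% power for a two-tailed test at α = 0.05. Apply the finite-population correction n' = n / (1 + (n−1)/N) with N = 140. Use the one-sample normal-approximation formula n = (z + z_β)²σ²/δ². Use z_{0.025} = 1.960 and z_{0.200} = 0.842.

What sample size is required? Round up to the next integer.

n = (z_{α/2} + z_β)² · σ² / δ²
  = (1.960 + 0.842)² · 6² / 5²
  = 7.8512 · 36 / 25
  = 11.31
Finite-population correction (N = 140): 11.31 / (1 + (11.31 − 1)/140) = 10.53.
Round up → n = 11.

n = 11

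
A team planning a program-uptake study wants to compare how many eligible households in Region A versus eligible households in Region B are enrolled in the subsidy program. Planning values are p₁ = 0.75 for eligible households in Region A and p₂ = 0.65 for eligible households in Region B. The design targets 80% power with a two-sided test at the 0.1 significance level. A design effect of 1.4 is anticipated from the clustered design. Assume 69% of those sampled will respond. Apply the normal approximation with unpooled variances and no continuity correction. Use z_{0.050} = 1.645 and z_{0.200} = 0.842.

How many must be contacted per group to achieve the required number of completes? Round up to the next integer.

n = 521 per group

n = (z_{α/2} + z_β)² · [p₁(1−p₁) + p₂(1−p₂)] / (p₁ − p₂)²
  = (1.645 + 0.842)² · (0.75·0.25 + 0.65·0.35) / (0.10)²
  = (2.487)² · (0.1875 + 0.2275) / 0.0100
  = 6.1852 · 0.4150 / 0.0100
  = 256.68
Design effect: 1.4 × 256.68 = 359.36.
Adjust for 69% response: 359.36 / 0.69 = 520.81.
Round up → n = 521 per group.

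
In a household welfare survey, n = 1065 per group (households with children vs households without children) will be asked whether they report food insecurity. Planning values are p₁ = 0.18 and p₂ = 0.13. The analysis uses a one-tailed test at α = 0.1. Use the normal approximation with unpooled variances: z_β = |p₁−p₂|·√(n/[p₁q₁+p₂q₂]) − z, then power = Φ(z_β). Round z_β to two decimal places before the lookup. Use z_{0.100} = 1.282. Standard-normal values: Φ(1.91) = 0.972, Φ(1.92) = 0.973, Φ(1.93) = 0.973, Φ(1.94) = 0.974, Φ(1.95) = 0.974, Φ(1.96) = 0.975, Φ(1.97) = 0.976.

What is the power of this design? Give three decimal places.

Power ≈ 0.972

z_β = |p₁−p₂|·√(n/[p₁q₁+p₂q₂]) − z_α
    = 0.05 · √(1065/0.2607) − 1.282
    = 0.05 · 63.9152 − 1.282
    = 3.1958 − 1.282 = 1.9138 → 1.91
Power = Φ(1.91) = 0.972.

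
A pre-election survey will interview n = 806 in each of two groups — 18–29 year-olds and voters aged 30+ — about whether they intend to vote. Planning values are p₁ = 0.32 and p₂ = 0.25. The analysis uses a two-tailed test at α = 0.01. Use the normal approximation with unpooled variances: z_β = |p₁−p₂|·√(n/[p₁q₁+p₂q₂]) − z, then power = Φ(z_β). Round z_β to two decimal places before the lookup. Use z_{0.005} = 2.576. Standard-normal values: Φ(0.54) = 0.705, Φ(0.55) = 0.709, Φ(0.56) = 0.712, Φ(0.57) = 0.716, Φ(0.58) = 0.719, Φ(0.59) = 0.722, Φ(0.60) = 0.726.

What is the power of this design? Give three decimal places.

z_β = |p₁−p₂|·√(n/[p₁q₁+p₂q₂]) − z_{α/2}
    = 0.07 · √(806/0.4051) − 2.576
    = 0.07 · 44.6053 − 2.576
    = 3.1224 − 2.576 = 0.5464 → 0.55
Power = Φ(0.55) = 0.709.

Power ≈ 0.709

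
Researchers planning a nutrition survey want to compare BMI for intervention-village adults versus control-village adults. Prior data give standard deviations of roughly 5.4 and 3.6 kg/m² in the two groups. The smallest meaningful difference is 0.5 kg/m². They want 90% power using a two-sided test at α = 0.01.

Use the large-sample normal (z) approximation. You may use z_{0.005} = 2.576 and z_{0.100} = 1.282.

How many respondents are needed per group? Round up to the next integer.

n = (z_{α/2} + z_β)² · (σ₁² + σ₂²) / δ²
  = (2.576 + 1.282)² · (5.4² + 3.6² = 42.12) / 0.5²
  = 14.8842 · 42.12 / 0.25
  = 2507.68
Round up → n = 2508 per group.

n = 2508 per group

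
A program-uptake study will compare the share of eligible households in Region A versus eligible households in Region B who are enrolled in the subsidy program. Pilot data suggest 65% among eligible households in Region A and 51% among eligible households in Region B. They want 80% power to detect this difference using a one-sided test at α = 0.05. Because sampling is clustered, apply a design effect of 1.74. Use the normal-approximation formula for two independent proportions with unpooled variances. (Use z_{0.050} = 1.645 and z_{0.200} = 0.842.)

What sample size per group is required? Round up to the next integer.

n = (z_α + z_β)² · [p₁(1−p₁) + p₂(1−p₂)] / (p₁ − p₂)²
  = (1.645 + 0.842)² · (0.65·0.35 + 0.51·0.49) / (0.14)²
  = (2.487)² · (0.2275 + 0.2499) / 0.0196
  = 6.1852 · 0.4774 / 0.0196
  = 150.65
Design effect: 1.74 × 150.65 = 262.14.
Round up → n = 263 per group.

n = 263 per group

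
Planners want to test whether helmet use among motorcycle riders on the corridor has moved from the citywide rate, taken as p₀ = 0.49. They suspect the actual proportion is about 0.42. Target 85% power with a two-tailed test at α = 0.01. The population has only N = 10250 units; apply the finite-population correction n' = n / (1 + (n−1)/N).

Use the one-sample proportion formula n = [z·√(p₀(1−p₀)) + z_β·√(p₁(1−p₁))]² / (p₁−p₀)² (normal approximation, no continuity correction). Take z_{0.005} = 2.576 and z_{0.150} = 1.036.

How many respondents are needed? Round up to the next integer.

n = 621

n = [z_{α/2}·√(p₀q₀) + z_β·√(p₁q₁)]² / (p₁ − p₀)²
  = [2.576·√(0.49·0.51) + 1.036·√(0.42·0.58)]² / (-0.07)²
  = [2.576·0.4999 + 1.036·0.4936]² / 0.0049
  = [1.7991]² / 0.0049
  = 660.54
Finite-population correction (N = 10250): 660.54 / (1 + (660.54 − 1)/10250) = 620.61.
Round up → n = 621.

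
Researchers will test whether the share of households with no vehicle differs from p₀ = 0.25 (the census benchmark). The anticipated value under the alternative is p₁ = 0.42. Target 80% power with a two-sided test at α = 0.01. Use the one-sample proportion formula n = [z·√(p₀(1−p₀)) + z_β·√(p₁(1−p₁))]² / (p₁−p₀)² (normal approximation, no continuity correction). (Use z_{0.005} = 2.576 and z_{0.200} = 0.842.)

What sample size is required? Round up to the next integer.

n = 82

n = [z_{α/2}·√(p₀q₀) + z_β·√(p₁q₁)]² / (p₁ − p₀)²
  = [2.576·√(0.25·0.75) + 0.842·√(0.42·0.58)]² / (0.17)²
  = [2.576·0.4330 + 0.842·0.4936]² / 0.0289
  = [1.5310]² / 0.0289
  = 81.11
Round up → n = 82.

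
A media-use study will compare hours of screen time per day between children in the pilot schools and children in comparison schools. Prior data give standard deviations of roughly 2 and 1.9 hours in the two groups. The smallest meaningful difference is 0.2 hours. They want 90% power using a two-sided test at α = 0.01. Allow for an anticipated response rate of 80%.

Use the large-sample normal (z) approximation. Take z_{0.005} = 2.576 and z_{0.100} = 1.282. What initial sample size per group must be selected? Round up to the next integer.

n = (z_{α/2} + z_β)² · (σ₁² + σ₂²) / δ²
  = (2.576 + 1.282)² · (2² + 1.9² = 7.61) / 0.2²
  = 14.8842 · 7.61 / 0.04
  = 2831.71
Adjust for 80% response: 2831.71 / 0.80 = 3539.64.
Round up → n = 3540 per group.

n = 3540 per group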